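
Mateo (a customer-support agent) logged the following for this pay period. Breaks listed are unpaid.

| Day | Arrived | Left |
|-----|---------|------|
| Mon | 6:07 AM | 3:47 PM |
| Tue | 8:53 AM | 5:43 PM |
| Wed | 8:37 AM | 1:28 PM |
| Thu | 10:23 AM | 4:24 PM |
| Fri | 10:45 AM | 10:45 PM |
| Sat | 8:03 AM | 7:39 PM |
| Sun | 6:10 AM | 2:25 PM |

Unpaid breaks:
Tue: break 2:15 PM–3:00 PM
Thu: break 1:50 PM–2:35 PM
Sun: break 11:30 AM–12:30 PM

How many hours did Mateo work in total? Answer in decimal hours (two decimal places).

Mon: 6:07 AM–3:47 PM = 9 h 40 min
Tue: 8:53 AM–5:43 PM = 8 h 50 min; less 45 min break → 8 h 5 min
Wed: 8:37 AM–1:28 PM = 4 h 51 min
Thu: 10:23 AM–4:24 PM = 6 h 1 min; less 45 min break → 5 h 16 min
Fri: 10:45 AM–10:45 PM = 12 h 0 min
Sat: 8:03 AM–7:39 PM = 11 h 36 min
Sun: 6:10 AM–2:25 PM = 8 h 15 min; less 60 min break → 7 h 15 min
Total: 9 h 40 min + 8 h 5 min + 4 h 51 min + 5 h 16 min + 12 h 0 min + 11 h 36 min + 7 h 15 min = 58 h 43 min.

58.72 hours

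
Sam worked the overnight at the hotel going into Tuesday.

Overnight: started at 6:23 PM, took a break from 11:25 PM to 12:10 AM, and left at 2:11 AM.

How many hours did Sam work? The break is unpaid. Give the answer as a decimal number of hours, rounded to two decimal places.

7.05 hours

Overnight: 6:23 PM → midnight = 5 h 37 min; midnight → 2:11 AM = 2 h 11 min; span 7 h 48 min; less 45 min break → 7 h 3 min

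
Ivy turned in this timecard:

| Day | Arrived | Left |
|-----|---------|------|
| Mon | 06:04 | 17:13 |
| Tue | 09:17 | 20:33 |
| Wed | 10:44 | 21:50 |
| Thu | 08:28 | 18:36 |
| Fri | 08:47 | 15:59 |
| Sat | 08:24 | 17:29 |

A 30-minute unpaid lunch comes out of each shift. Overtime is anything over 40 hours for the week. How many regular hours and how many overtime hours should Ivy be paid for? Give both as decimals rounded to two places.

Mon: 06:04–17:13 = 11 h 9 min; less 30 min break → 10 h 39 min
Tue: 09:17–20:33 = 11 h 16 min; less 30 min break → 10 h 46 min
Wed: 10:44–21:50 = 11 h 6 min; less 30 min break → 10 h 36 min
Thu: 08:28–18:36 = 10 h 8 min; less 30 min break → 9 h 38 min
Fri: 08:47–15:59 = 7 h 12 min; less 30 min break → 6 h 42 min
Sat: 08:24–17:29 = 9 h 5 min; less 30 min break → 8 h 35 min
Total worked: 56 h 56 min = 56.93 h.
Threshold 40 h → overtime 16 h 56 min, regular 40 h 0 min.

Regular 40.00 hours, overtime 16.93 hours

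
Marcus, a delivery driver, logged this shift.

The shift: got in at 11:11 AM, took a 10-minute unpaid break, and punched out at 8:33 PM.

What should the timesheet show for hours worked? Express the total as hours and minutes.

9 h 12 min

The shift: 11:11 AM–8:33 PM = 9 h 22 min; less 10 min break → 9 h 12 min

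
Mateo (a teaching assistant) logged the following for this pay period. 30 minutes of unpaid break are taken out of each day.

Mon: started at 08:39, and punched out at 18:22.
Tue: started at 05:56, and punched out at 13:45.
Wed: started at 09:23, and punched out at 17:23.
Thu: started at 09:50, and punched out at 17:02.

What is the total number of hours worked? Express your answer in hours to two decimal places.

Mon: 08:39–18:22 = 9 h 43 min; less 30 min break → 9 h 13 min
Tue: 05:56–13:45 = 7 h 49 min; less 30 min break → 7 h 19 min
Wed: 09:23–17:23 = 8 h 0 min; less 30 min break → 7 h 30 min
Thu: 09:50–17:02 = 7 h 12 min; less 30 min break → 6 h 42 min
Total: 9 h 13 min + 7 h 19 min + 7 h 30 min + 6 h 42 min = 30 h 44 min.

30.73 hours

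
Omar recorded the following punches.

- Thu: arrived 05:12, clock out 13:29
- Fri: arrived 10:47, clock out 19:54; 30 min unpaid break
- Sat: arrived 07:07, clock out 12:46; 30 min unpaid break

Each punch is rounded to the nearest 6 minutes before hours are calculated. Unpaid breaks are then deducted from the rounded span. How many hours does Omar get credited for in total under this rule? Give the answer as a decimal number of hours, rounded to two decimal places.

22.10 hours

Thu: in 05:12→05:12, out 13:29→13:30; 8 h 18 min
Fri: in 10:47→10:48, out 19:54→19:54; 9 h 6 min − 30 min = 8 h 36 min
Sat: in 07:07→07:06, out 12:46→12:48; 5 h 42 min − 30 min = 5 h 12 min
Total credited: 22 h 6 min.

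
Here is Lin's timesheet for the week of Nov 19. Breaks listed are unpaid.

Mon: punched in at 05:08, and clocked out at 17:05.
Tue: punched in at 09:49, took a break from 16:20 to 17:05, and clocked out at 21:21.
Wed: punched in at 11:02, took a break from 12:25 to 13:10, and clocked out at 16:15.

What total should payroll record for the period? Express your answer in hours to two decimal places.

Mon: 05:08–17:05 = 11 h 57 min
Tue: 09:49–21:21 = 11 h 32 min; less 45 min break → 10 h 47 min
Wed: 11:02–16:15 = 5 h 13 min; less 45 min break → 4 h 28 min
Total: 11 h 57 min + 10 h 47 min + 4 h 28 min = 27 h 12 min.

27.20 hours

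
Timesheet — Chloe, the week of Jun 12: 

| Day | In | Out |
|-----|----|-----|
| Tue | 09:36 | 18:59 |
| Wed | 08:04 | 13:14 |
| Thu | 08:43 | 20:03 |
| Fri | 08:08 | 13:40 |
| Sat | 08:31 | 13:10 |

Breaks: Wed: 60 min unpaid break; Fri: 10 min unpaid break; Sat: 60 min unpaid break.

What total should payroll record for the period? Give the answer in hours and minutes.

Tue: 09:36–18:59 = 9 h 23 min
Wed: 08:04–13:14 = 5 h 10 min; less 60 min break → 4 h 10 min
Thu: 08:43–20:03 = 11 h 20 min
Fri: 08:08–13:40 = 5 h 32 min; less 10 min break → 5 h 22 min
Sat: 08:31–13:10 = 4 h 39 min; less 60 min break → 3 h 39 min
Total: 9 h 23 min + 4 h 10 min + 11 h 20 min + 5 h 22 min + 3 h 39 min = 33 h 54 min.

33 h 54 min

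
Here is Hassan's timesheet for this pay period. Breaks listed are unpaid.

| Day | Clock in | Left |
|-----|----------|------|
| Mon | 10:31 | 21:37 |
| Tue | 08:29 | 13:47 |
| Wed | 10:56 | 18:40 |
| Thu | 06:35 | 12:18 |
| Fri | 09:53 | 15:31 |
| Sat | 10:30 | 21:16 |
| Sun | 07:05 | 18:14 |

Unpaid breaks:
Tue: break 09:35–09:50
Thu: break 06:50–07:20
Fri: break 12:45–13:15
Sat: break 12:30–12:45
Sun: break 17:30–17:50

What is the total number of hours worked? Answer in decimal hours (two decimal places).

Mon: 10:31–21:37 = 11 h 6 min
Tue: 08:29–13:47 = 5 h 18 min; less 15 min break → 5 h 3 min
Wed: 10:56–18:40 = 7 h 44 min
Thu: 06:35–12:18 = 5 h 43 min; less 30 min break → 5 h 13 min
Fri: 09:53–15:31 = 5 h 38 min; less 30 min break → 5 h 8 min
Sat: 10:30–21:16 = 10 h 46 min; less 15 min break → 10 h 31 min
Sun: 07:05–18:14 = 11 h 9 min; less 20 min break → 10 h 49 min
Total: 11 h 6 min + 5 h 3 min + 7 h 44 min + 5 h 13 min + 5 h 8 min + 10 h 31 min + 10 h 49 min = 55 h 34 min.

55.57 hours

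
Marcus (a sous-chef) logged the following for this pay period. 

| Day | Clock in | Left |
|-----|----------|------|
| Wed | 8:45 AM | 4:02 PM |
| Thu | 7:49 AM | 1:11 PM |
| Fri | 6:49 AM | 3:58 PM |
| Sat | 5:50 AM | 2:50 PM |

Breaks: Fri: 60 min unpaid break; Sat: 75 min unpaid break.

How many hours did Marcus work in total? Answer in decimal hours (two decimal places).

28.55 hours

Wed: 8:45 AM–4:02 PM = 7 h 17 min
Thu: 7:49 AM–1:11 PM = 5 h 22 min
Fri: 6:49 AM–3:58 PM = 9 h 9 min; less 60 min break → 8 h 9 min
Sat: 5:50 AM–2:50 PM = 9 h 0 min; less 75 min break → 7 h 45 min
Total: 7 h 17 min + 5 h 22 min + 8 h 9 min + 7 h 45 min = 28 h 33 min.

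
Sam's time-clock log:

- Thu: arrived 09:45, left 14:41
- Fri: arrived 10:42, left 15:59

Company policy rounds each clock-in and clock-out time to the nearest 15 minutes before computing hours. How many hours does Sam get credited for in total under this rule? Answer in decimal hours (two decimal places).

Thu: in 09:45→09:45, out 14:41→14:45; 5 h 0 min
Fri: in 10:42→10:45, out 15:59→16:00; 5 h 15 min
Total credited: 10 h 15 min.

10.25 hours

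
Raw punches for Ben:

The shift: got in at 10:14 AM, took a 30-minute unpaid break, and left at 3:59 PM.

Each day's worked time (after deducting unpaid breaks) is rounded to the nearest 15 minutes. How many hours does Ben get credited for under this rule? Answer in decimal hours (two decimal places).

The shift: 10:14 AM–3:59 PM = 5 h 45 min − 30 min = 5 h 15 min → rounds to 5 h 15 min

5.25 hours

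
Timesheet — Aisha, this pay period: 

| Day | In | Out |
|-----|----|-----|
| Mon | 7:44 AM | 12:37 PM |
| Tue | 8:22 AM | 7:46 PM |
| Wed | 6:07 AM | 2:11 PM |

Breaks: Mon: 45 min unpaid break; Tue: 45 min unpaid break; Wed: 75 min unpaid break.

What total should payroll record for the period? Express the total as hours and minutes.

Mon: 7:44 AM–12:37 PM = 4 h 53 min; less 45 min break → 4 h 8 min
Tue: 8:22 AM–7:46 PM = 11 h 24 min; less 45 min break → 10 h 39 min
Wed: 6:07 AM–2:11 PM = 8 h 4 min; less 75 min break → 6 h 49 min
Total: 4 h 8 min + 10 h 39 min + 6 h 49 min = 21 h 36 min.

21 h 36 min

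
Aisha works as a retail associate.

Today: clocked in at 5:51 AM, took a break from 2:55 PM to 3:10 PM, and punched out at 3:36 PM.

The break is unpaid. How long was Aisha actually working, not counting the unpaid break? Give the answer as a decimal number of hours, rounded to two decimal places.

9.50 hours

Today: 5:51 AM–3:36 PM = 9 h 45 min; less 15 min break → 9 h 30 min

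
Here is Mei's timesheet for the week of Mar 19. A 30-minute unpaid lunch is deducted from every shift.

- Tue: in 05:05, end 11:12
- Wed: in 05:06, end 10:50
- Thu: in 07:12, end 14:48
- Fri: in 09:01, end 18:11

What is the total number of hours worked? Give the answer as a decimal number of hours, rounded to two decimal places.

Tue: 05:05–11:12 = 6 h 7 min; less 30 min break → 5 h 37 min
Wed: 05:06–10:50 = 5 h 44 min; less 30 min break → 5 h 14 min
Thu: 07:12–14:48 = 7 h 36 min; less 30 min break → 7 h 6 min
Fri: 09:01–18:11 = 9 h 10 min; less 30 min break → 8 h 40 min
Total: 5 h 37 min + 5 h 14 min + 7 h 6 min + 8 h 40 min = 26 h 37 min.

26.62 hours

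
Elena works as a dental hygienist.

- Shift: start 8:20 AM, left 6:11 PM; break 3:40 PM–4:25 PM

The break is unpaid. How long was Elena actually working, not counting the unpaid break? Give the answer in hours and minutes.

Shift: 8:20 AM–6:11 PM = 9 h 51 min; less 45 min break → 9 h 6 min

9 h 6 min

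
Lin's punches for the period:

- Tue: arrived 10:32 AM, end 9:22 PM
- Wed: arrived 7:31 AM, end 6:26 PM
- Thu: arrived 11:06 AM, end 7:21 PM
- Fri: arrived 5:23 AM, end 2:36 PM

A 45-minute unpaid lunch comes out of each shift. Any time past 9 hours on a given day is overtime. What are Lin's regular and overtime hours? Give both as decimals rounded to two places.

Regular 33.97 hours, overtime 2.25 hours

Tue: 10:32 AM–9:22 PM = 10 h 50 min; less 45 min break → 10 h 5 min
Wed: 7:31 AM–6:26 PM = 10 h 55 min; less 45 min break → 10 h 10 min
Thu: 11:06 AM–7:21 PM = 8 h 15 min; less 45 min break → 7 h 30 min
Fri: 5:23 AM–2:36 PM = 9 h 13 min; less 45 min break → 8 h 28 min
Tue reg 9 h 0 min / OT 1 h 5 min; Wed reg 9 h 0 min / OT 1 h 10 min; Thu reg 7 h 30 min / OT 0 h 0 min; Fri reg 8 h 28 min / OT 0 h 0 min.
Totals: regular 33 h 58 min, overtime 2 h 15 min.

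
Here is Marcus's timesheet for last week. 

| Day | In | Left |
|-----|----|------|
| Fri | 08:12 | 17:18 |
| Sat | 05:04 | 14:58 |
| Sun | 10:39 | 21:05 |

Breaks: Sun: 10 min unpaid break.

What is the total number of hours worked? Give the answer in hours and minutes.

29 h 16 min

Fri: 08:12–17:18 = 9 h 6 min
Sat: 05:04–14:58 = 9 h 54 min
Sun: 10:39–21:05 = 10 h 26 min; less 10 min break → 10 h 16 min
Total: 9 h 6 min + 9 h 54 min + 10 h 16 min = 29 h 16 min.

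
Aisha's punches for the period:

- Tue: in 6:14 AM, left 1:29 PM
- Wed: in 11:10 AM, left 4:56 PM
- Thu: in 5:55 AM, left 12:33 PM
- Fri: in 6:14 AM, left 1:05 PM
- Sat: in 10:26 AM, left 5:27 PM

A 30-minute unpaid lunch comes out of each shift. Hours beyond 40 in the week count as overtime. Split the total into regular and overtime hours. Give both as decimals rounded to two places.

Regular 31.02 hours, overtime 0.00 hours

Tue: 6:14 AM–1:29 PM = 7 h 15 min; less 30 min break → 6 h 45 min
Wed: 11:10 AM–4:56 PM = 5 h 46 min; less 30 min break → 5 h 16 min
Thu: 5:55 AM–12:33 PM = 6 h 38 min; less 30 min break → 6 h 8 min
Fri: 6:14 AM–1:05 PM = 6 h 51 min; less 30 min break → 6 h 21 min
Sat: 10:26 AM–5:27 PM = 7 h 1 min; less 30 min break → 6 h 31 min
Total worked: 31 h 1 min = 31.02 h.
Threshold 40 h → overtime 0 h 0 min, regular 31 h 1 min.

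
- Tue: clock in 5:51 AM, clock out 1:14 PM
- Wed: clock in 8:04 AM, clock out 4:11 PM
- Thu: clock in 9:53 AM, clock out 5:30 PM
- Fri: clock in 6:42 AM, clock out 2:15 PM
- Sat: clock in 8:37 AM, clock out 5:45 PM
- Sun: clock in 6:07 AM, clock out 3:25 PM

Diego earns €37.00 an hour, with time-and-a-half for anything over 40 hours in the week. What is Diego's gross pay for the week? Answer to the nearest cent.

Tue: 5:51 AM–1:14 PM = 7 h 23 min
Wed: 8:04 AM–4:11 PM = 8 h 7 min
Thu: 9:53 AM–5:30 PM = 7 h 37 min
Fri: 6:42 AM–2:15 PM = 7 h 33 min
Sat: 8:37 AM–5:45 PM = 9 h 8 min
Sun: 6:07 AM–3:25 PM = 9 h 18 min
Total worked: 49 h 6 min = 2946 min.
Regular 40 h 0 min = 2400 min at €37.00/h; overtime 9 h 6 min = 546 min at €55.50/h.
Pay = (2400 × €37.00 + 546 × €55.50) ÷ 60 = €1985.05.

€1985.05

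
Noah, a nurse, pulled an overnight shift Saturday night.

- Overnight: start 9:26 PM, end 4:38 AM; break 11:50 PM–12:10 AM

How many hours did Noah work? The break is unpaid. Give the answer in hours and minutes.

Overnight: 9:26 PM → midnight = 2 h 34 min; midnight → 4:38 AM = 4 h 38 min; span 7 h 12 min; less 20 min break → 6 h 52 min

6 h 52 min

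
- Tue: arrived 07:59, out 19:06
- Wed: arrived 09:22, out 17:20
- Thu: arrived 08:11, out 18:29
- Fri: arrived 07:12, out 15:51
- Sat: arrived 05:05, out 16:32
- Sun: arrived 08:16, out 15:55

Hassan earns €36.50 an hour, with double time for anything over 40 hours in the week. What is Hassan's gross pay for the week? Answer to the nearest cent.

Tue: 07:59–19:06 = 11 h 7 min
Wed: 09:22–17:20 = 7 h 58 min
Thu: 08:11–18:29 = 10 h 18 min
Fri: 07:12–15:51 = 8 h 39 min
Sat: 05:05–16:32 = 11 h 27 min
Sun: 08:16–15:55 = 7 h 39 min
Total worked: 57 h 8 min = 3428 min.
Regular 40 h 0 min = 2400 min at €36.50/h; overtime 17 h 8 min = 1028 min at €73.00/h.
Pay = (2400 × €36.50 + 1028 × €73.00) ÷ 60 = €2710.73.

€2710.73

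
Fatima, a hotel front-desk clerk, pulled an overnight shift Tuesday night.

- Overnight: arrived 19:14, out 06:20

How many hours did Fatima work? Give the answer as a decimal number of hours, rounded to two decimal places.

Overnight: 19:14 → midnight = 4 h 46 min; midnight → 06:20 = 6 h 20 min; span 11 h 6 min

11.10 hours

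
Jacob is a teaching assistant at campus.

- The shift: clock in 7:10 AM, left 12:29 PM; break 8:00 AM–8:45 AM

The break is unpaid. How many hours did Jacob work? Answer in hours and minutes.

The shift: 7:10 AM–12:29 PM = 5 h 19 min; less 45 min break → 4 h 34 min

4 h 34 min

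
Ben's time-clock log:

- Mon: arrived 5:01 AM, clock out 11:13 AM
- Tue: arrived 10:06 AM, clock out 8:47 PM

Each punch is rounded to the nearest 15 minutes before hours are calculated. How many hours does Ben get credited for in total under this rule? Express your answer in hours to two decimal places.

17.00 hours

Mon: in 5:01 AM→5:00 AM, out 11:13 AM→11:15 AM; 6 h 15 min
Tue: in 10:06 AM→10:00 AM, out 8:47 PM→8:45 PM; 10 h 45 min
Total credited: 17 h 0 min.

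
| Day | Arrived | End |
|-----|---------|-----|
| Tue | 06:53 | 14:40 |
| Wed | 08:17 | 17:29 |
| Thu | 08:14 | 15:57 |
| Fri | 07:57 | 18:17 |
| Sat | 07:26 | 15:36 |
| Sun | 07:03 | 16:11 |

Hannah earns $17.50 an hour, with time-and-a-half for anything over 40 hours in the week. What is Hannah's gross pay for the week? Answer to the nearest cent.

$1023.75

Tue: 06:53–14:40 = 7 h 47 min
Wed: 08:17–17:29 = 9 h 12 min
Thu: 08:14–15:57 = 7 h 43 min
Fri: 07:57–18:17 = 10 h 20 min
Sat: 07:26–15:36 = 8 h 10 min
Sun: 07:03–16:11 = 9 h 8 min
Total worked: 52 h 20 min = 3140 min.
Regular 40 h 0 min = 2400 min at $17.50/h; overtime 12 h 20 min = 740 min at $26.25/h.
Pay = (2400 × $17.50 + 740 × $26.25) ÷ 60 = $1023.75.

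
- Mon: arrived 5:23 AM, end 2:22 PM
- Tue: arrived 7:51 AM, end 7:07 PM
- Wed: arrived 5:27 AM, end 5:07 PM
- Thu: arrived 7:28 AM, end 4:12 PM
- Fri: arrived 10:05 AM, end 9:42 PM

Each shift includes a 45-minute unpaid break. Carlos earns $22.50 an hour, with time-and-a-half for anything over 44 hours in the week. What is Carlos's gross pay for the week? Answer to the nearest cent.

$1142.44

Mon: 5:23 AM–2:22 PM = 8 h 59 min; less 45 min break → 8 h 14 min
Tue: 7:51 AM–7:07 PM = 11 h 16 min; less 45 min break → 10 h 31 min
Wed: 5:27 AM–5:07 PM = 11 h 40 min; less 45 min break → 10 h 55 min
Thu: 7:28 AM–4:12 PM = 8 h 44 min; less 45 min break → 7 h 59 min
Fri: 10:05 AM–9:42 PM = 11 h 37 min; less 45 min break → 10 h 52 min
Total worked: 48 h 31 min = 2911 min.
Regular 44 h 0 min = 2640 min at $22.50/h; overtime 4 h 31 min = 271 min at $33.75/h.
Pay = (2640 × $22.50 + 271 × $33.75) ÷ 60 = $1142.44.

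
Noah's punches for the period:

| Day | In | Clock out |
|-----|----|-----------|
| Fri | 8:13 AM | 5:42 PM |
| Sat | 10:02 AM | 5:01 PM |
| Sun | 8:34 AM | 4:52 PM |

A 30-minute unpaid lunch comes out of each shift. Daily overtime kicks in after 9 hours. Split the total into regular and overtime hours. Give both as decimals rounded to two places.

Regular 23.27 hours, overtime 0.00 hours

Fri: 8:13 AM–5:42 PM = 9 h 29 min; less 30 min break → 8 h 59 min
Sat: 10:02 AM–5:01 PM = 6 h 59 min; less 30 min break → 6 h 29 min
Sun: 8:34 AM–4:52 PM = 8 h 18 min; less 30 min break → 7 h 48 min
Fri reg 8 h 59 min / OT 0 h 0 min; Sat reg 6 h 29 min / OT 0 h 0 min; Sun reg 7 h 48 min / OT 0 h 0 min.
Totals: regular 23 h 16 min, overtime 0 h 0 min.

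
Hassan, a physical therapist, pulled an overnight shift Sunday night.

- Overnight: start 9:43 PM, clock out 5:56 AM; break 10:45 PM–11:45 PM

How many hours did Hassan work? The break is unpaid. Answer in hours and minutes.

Overnight: 9:43 PM → midnight = 2 h 17 min; midnight → 5:56 AM = 5 h 56 min; span 8 h 13 min; less 60 min break → 7 h 13 min

7 h 13 min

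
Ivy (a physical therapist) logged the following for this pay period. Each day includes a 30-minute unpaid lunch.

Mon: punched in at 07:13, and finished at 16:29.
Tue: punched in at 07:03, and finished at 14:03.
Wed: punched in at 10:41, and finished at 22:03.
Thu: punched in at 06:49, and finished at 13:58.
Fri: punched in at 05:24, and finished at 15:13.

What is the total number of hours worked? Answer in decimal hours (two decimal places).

Mon: 07:13–16:29 = 9 h 16 min; less 30 min break → 8 h 46 min
Tue: 07:03–14:03 = 7 h 0 min; less 30 min break → 6 h 30 min
Wed: 10:41–22:03 = 11 h 22 min; less 30 min break → 10 h 52 min
Thu: 06:49–13:58 = 7 h 9 min; less 30 min break → 6 h 39 min
Fri: 05:24–15:13 = 9 h 49 min; less 30 min break → 9 h 19 min
Total: 8 h 46 min + 6 h 30 min + 10 h 52 min + 6 h 39 min + 9 h 19 min = 42 h 6 min.

42.10 hours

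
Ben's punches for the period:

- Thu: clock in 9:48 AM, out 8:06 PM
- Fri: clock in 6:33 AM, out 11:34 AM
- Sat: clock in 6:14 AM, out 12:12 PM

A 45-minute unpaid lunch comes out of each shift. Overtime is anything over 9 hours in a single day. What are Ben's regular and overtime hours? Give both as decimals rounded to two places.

Regular 18.48 hours, overtime 0.55 hours

Thu: 9:48 AM–8:06 PM = 10 h 18 min; less 45 min break → 9 h 33 min
Fri: 6:33 AM–11:34 AM = 5 h 1 min; less 45 min break → 4 h 16 min
Sat: 6:14 AM–12:12 PM = 5 h 58 min; less 45 min break → 5 h 13 min
Thu reg 9 h 0 min / OT 0 h 33 min; Fri reg 4 h 16 min / OT 0 h 0 min; Sat reg 5 h 13 min / OT 0 h 0 min.
Totals: regular 18 h 29 min, overtime 0 h 33 min.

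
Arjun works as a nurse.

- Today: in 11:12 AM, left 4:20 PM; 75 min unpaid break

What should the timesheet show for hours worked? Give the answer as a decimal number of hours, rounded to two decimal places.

3.88 hours

Today: 11:12 AM–4:20 PM = 5 h 8 min; less 75 min break → 3 h 53 min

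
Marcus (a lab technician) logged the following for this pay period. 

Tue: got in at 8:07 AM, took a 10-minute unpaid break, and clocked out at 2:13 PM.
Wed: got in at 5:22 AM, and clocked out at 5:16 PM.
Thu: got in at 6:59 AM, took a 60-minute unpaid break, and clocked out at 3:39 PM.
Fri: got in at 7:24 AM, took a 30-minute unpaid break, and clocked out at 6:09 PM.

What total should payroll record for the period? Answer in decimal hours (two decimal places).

35.75 hours

Tue: 8:07 AM–2:13 PM = 6 h 6 min; less 10 min break → 5 h 56 min
Wed: 5:22 AM–5:16 PM = 11 h 54 min
Thu: 6:59 AM–3:39 PM = 8 h 40 min; less 60 min break → 7 h 40 min
Fri: 7:24 AM–6:09 PM = 10 h 45 min; less 30 min break → 10 h 15 min
Total: 5 h 56 min + 11 h 54 min + 7 h 40 min + 10 h 15 min = 35 h 45 min.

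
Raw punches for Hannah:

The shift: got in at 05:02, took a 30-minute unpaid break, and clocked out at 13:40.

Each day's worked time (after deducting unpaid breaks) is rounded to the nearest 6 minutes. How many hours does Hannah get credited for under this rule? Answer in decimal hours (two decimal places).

8.10 hours

The shift: 05:02–13:40 = 8 h 38 min − 30 min = 8 h 8 min → rounds to 8 h 6 min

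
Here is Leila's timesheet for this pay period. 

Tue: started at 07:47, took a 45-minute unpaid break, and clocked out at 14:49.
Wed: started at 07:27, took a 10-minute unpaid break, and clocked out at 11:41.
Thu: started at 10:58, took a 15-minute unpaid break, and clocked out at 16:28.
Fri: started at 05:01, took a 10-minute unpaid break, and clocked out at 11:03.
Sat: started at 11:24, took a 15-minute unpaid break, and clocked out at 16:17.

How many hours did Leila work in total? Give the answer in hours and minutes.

Tue: 07:47–14:49 = 7 h 2 min; less 45 min break → 6 h 17 min
Wed: 07:27–11:41 = 4 h 14 min; less 10 min break → 4 h 4 min
Thu: 10:58–16:28 = 5 h 30 min; less 15 min break → 5 h 15 min
Fri: 05:01–11:03 = 6 h 2 min; less 10 min break → 5 h 52 min
Sat: 11:24–16:17 = 4 h 53 min; less 15 min break → 4 h 38 min
Total: 6 h 17 min + 4 h 4 min + 5 h 15 min + 5 h 52 min + 4 h 38 min = 26 h 6 min.

26 h 6 min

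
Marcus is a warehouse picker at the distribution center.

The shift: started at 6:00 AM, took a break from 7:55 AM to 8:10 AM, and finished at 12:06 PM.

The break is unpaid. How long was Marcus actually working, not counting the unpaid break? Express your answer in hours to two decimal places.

The shift: 6:00 AM–12:06 PM = 6 h 6 min; less 15 min break → 5 h 51 min

5.85 hours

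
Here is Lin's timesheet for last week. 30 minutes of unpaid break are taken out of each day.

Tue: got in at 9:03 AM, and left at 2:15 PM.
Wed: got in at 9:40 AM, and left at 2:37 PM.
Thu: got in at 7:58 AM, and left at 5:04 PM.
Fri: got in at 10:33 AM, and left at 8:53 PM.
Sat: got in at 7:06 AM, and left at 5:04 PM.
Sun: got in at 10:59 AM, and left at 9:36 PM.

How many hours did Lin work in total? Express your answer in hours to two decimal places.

Tue: 9:03 AM–2:15 PM = 5 h 12 min; less 30 min break → 4 h 42 min
Wed: 9:40 AM–2:37 PM = 4 h 57 min; less 30 min break → 4 h 27 min
Thu: 7:58 AM–5:04 PM = 9 h 6 min; less 30 min break → 8 h 36 min
Fri: 10:33 AM–8:53 PM = 10 h 20 min; less 30 min break → 9 h 50 min
Sat: 7:06 AM–5:04 PM = 9 h 58 min; less 30 min break → 9 h 28 min
Sun: 10:59 AM–9:36 PM = 10 h 37 min; less 30 min break → 10 h 7 min
Total: 4 h 42 min + 4 h 27 min + 8 h 36 min + 9 h 50 min + 9 h 28 min + 10 h 7 min = 47 h 10 min.

47.17 hours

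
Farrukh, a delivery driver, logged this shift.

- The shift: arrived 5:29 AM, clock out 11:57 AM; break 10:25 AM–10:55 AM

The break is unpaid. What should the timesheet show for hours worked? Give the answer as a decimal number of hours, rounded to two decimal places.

The shift: 5:29 AM–11:57 AM = 6 h 28 min; less 30 min break → 5 h 58 min

5.97 hours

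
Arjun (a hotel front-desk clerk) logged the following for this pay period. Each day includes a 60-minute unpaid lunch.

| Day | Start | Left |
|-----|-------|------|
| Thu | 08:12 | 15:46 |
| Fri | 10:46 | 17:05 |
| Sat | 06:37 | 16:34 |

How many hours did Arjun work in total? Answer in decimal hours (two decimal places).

20.83 hours

Thu: 08:12–15:46 = 7 h 34 min; less 60 min break → 6 h 34 min
Fri: 10:46–17:05 = 6 h 19 min; less 60 min break → 5 h 19 min
Sat: 06:37–16:34 = 9 h 57 min; less 60 min break → 8 h 57 min
Total: 6 h 34 min + 5 h 19 min + 8 h 57 min = 20 h 50 min.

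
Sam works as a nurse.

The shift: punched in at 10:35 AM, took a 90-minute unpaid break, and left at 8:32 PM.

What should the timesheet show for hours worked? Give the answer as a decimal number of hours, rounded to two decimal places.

8.45 hours

The shift: 10:35 AM–8:32 PM = 9 h 57 min; less 90 min break → 8 h 27 min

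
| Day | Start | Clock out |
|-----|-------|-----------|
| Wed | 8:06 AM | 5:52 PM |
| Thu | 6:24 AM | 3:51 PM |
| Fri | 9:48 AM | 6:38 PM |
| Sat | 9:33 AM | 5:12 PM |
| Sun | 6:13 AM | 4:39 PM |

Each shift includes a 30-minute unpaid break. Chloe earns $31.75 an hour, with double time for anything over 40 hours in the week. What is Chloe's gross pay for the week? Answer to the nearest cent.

Wed: 8:06 AM–5:52 PM = 9 h 46 min; less 30 min break → 9 h 16 min
Thu: 6:24 AM–3:51 PM = 9 h 27 min; less 30 min break → 8 h 57 min
Fri: 9:48 AM–6:38 PM = 8 h 50 min; less 30 min break → 8 h 20 min
Sat: 9:33 AM–5:12 PM = 7 h 39 min; less 30 min break → 7 h 9 min
Sun: 6:13 AM–4:39 PM = 10 h 26 min; less 30 min break → 9 h 56 min
Total worked: 43 h 38 min = 2618 min.
Regular 40 h 0 min = 2400 min at $31.75/h; overtime 3 h 38 min = 218 min at $63.50/h.
Pay = (2400 × $31.75 + 218 × $63.50) ÷ 60 = $1500.72.

$1500.72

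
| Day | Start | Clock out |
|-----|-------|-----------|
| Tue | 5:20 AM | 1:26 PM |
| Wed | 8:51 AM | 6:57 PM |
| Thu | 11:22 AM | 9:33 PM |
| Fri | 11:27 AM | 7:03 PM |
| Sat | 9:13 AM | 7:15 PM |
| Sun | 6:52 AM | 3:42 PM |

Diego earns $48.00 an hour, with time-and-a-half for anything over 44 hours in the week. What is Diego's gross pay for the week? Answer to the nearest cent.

$2893.20

Tue: 5:20 AM–1:26 PM = 8 h 6 min
Wed: 8:51 AM–6:57 PM = 10 h 6 min
Thu: 11:22 AM–9:33 PM = 10 h 11 min
Fri: 11:27 AM–7:03 PM = 7 h 36 min
Sat: 9:13 AM–7:15 PM = 10 h 2 min
Sun: 6:52 AM–3:42 PM = 8 h 50 min
Total worked: 54 h 51 min = 3291 min.
Regular 44 h 0 min = 2640 min at $48.00/h; overtime 10 h 51 min = 651 min at $72.00/h.
Pay = (2640 × $48.00 + 651 × $72.00) ÷ 60 = $2893.20.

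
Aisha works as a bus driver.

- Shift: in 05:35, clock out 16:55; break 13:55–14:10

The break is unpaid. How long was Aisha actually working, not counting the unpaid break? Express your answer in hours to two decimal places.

11.08 hours

Shift: 05:35–16:55 = 11 h 20 min; less 15 min break → 11 h 5 min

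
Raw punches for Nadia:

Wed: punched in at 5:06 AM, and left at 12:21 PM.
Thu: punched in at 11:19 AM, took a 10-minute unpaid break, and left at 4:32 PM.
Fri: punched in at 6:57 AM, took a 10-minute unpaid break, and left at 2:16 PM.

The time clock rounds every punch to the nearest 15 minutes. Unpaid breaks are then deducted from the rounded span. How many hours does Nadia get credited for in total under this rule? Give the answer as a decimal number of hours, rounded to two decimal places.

19.42 hours

Wed: in 5:06 AM→5:00 AM, out 12:21 PM→12:15 PM; 7 h 15 min
Thu: in 11:19 AM→11:15 AM, out 4:32 PM→4:30 PM; 5 h 15 min − 10 min = 5 h 5 min
Fri: in 6:57 AM→7:00 AM, out 2:16 PM→2:15 PM; 7 h 15 min − 10 min = 7 h 5 min
Total credited: 19 h 25 min.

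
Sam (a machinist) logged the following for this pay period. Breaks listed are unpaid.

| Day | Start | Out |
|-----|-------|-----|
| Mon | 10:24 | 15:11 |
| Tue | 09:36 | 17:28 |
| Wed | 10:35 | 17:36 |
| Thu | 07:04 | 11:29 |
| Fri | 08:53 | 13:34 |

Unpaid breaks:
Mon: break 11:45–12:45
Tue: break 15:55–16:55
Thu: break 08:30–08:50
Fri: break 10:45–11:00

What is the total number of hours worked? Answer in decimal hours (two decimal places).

26.18 hours

Mon: 10:24–15:11 = 4 h 47 min; less 60 min break → 3 h 47 min
Tue: 09:36–17:28 = 7 h 52 min; less 60 min break → 6 h 52 min
Wed: 10:35–17:36 = 7 h 1 min
Thu: 07:04–11:29 = 4 h 25 min; less 20 min break → 4 h 5 min
Fri: 08:53–13:34 = 4 h 41 min; less 15 min break → 4 h 26 min
Total: 3 h 47 min + 6 h 52 min + 7 h 1 min + 4 h 5 min + 4 h 26 min = 26 h 11 min.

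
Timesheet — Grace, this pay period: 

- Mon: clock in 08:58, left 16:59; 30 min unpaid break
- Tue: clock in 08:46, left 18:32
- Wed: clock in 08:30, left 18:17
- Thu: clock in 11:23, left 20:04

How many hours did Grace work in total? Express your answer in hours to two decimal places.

35.75 hours

Mon: 08:58–16:59 = 8 h 1 min; less 30 min break → 7 h 31 min
Tue: 08:46–18:32 = 9 h 46 min
Wed: 08:30–18:17 = 9 h 47 min
Thu: 11:23–20:04 = 8 h 41 min
Total: 7 h 31 min + 9 h 46 min + 9 h 47 min + 8 h 41 min = 35 h 45 min.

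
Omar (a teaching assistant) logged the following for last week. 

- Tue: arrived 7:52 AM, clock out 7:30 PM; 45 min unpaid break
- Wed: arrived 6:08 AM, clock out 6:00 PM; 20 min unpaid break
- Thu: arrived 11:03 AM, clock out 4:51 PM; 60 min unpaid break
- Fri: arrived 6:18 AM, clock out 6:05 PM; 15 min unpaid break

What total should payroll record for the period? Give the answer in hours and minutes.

Tue: 7:52 AM–7:30 PM = 11 h 38 min; less 45 min break → 10 h 53 min
Wed: 6:08 AM–6:00 PM = 11 h 52 min; less 20 min break → 11 h 32 min
Thu: 11:03 AM–4:51 PM = 5 h 48 min; less 60 min break → 4 h 48 min
Fri: 6:18 AM–6:05 PM = 11 h 47 min; less 15 min break → 11 h 32 min
Total: 10 h 53 min + 11 h 32 min + 4 h 48 min + 11 h 32 min = 38 h 45 min.

38 h 45 min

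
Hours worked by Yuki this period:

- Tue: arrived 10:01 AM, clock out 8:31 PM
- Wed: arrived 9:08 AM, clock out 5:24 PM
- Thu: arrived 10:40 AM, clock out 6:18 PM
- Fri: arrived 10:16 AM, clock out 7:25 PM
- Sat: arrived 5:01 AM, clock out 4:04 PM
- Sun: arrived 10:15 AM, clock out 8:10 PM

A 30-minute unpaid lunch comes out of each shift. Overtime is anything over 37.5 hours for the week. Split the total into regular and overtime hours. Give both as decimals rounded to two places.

Regular 37.50 hours, overtime 16.02 hours

Tue: 10:01 AM–8:31 PM = 10 h 30 min; less 30 min break → 10 h 0 min
Wed: 9:08 AM–5:24 PM = 8 h 16 min; less 30 min break → 7 h 46 min
Thu: 10:40 AM–6:18 PM = 7 h 38 min; less 30 min break → 7 h 8 min
Fri: 10:16 AM–7:25 PM = 9 h 9 min; less 30 min break → 8 h 39 min
Sat: 5:01 AM–4:04 PM = 11 h 3 min; less 30 min break → 10 h 33 min
Sun: 10:15 AM–8:10 PM = 9 h 55 min; less 30 min break → 9 h 25 min
Total worked: 53 h 31 min = 53.52 h.
Threshold 37.5 h → overtime 16 h 1 min, regular 37 h 30 min.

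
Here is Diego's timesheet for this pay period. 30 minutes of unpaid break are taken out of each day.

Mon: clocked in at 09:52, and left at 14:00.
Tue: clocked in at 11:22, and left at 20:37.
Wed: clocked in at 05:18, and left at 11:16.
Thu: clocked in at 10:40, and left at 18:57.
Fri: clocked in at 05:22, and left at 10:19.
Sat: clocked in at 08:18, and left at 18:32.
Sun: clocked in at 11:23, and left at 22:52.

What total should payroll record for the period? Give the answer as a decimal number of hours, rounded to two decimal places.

50.80 hours

Mon: 09:52–14:00 = 4 h 8 min; less 30 min break → 3 h 38 min
Tue: 11:22–20:37 = 9 h 15 min; less 30 min break → 8 h 45 min
Wed: 05:18–11:16 = 5 h 58 min; less 30 min break → 5 h 28 min
Thu: 10:40–18:57 = 8 h 17 min; less 30 min break → 7 h 47 min
Fri: 05:22–10:19 = 4 h 57 min; less 30 min break → 4 h 27 min
Sat: 08:18–18:32 = 10 h 14 min; less 30 min break → 9 h 44 min
Sun: 11:23–22:52 = 11 h 29 min; less 30 min break → 10 h 59 min
Total: 3 h 38 min + 8 h 45 min + 5 h 28 min + 7 h 47 min + 4 h 27 min + 9 h 44 min + 10 h 59 min = 50 h 48 min.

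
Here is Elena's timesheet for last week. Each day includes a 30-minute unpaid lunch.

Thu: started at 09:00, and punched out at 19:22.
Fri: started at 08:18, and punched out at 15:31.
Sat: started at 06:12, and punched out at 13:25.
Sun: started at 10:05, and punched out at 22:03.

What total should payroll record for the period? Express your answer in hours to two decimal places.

34.77 hours

Thu: 09:00–19:22 = 10 h 22 min; less 30 min break → 9 h 52 min
Fri: 08:18–15:31 = 7 h 13 min; less 30 min break → 6 h 43 min
Sat: 06:12–13:25 = 7 h 13 min; less 30 min break → 6 h 43 min
Sun: 10:05–22:03 = 11 h 58 min; less 30 min break → 11 h 28 min
Total: 9 h 52 min + 6 h 43 min + 6 h 43 min + 11 h 28 min = 34 h 46 min.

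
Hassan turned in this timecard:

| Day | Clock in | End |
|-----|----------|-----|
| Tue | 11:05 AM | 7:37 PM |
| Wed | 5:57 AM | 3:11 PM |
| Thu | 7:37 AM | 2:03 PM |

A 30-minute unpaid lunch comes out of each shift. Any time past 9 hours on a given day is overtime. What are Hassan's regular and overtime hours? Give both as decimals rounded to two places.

Regular 22.70 hours, overtime 0.00 hours

Tue: 11:05 AM–7:37 PM = 8 h 32 min; less 30 min break → 8 h 2 min
Wed: 5:57 AM–3:11 PM = 9 h 14 min; less 30 min break → 8 h 44 min
Thu: 7:37 AM–2:03 PM = 6 h 26 min; less 30 min break → 5 h 56 min
Tue reg 8 h 2 min / OT 0 h 0 min; Wed reg 8 h 44 min / OT 0 h 0 min; Thu reg 5 h 56 min / OT 0 h 0 min.
Totals: regular 22 h 42 min, overtime 0 h 0 min.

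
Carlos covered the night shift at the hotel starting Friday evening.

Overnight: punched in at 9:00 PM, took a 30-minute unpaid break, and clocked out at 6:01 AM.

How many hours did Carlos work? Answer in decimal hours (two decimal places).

Overnight: 9:00 PM → midnight = 3 h 0 min; midnight → 6:01 AM = 6 h 1 min; span 9 h 1 min; less 30 min break → 8 h 31 min

8.52 hours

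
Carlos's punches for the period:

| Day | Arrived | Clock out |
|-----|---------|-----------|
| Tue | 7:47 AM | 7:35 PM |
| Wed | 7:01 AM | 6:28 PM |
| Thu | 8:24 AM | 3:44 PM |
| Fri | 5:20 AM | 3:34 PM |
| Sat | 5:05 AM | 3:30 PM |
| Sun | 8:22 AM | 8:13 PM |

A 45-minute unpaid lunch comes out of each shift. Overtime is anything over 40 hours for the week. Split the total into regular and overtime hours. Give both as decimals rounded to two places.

Tue: 7:47 AM–7:35 PM = 11 h 48 min; less 45 min break → 11 h 3 min
Wed: 7:01 AM–6:28 PM = 11 h 27 min; less 45 min break → 10 h 42 min
Thu: 8:24 AM–3:44 PM = 7 h 20 min; less 45 min break → 6 h 35 min
Fri: 5:20 AM–3:34 PM = 10 h 14 min; less 45 min break → 9 h 29 min
Sat: 5:05 AM–3:30 PM = 10 h 25 min; less 45 min break → 9 h 40 min
Sun: 8:22 AM–8:13 PM = 11 h 51 min; less 45 min break → 11 h 6 min
Total worked: 58 h 35 min = 58.58 h.
Threshold 40 h → overtime 18 h 35 min, regular 40 h 0 min.

Regular 40.00 hours, overtime 18.58 hours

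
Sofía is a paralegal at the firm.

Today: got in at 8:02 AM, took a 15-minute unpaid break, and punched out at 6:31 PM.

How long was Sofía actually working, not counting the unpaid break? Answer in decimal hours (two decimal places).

10.23 hours

Today: 8:02 AM–6:31 PM = 10 h 29 min; less 15 min break → 10 h 14 min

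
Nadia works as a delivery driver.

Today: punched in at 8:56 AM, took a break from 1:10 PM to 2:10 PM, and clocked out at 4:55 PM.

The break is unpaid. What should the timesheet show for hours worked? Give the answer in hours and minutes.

Today: 8:56 AM–4:55 PM = 7 h 59 min; less 60 min break → 6 h 59 min

6 h 59 min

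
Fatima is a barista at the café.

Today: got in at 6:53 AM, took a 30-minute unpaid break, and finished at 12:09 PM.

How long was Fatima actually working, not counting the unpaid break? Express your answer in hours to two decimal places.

4.77 hours

Today: 6:53 AM–12:09 PM = 5 h 16 min; less 30 min break → 4 h 46 min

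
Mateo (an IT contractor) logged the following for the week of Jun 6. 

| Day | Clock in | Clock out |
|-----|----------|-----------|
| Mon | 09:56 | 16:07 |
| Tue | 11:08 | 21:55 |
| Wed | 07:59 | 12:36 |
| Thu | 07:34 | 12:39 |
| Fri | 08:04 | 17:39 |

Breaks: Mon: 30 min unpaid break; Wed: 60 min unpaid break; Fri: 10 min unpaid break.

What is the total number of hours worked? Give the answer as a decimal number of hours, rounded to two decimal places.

Mon: 09:56–16:07 = 6 h 11 min; less 30 min break → 5 h 41 min
Tue: 11:08–21:55 = 10 h 47 min
Wed: 07:59–12:36 = 4 h 37 min; less 60 min break → 3 h 37 min
Thu: 07:34–12:39 = 5 h 5 min
Fri: 08:04–17:39 = 9 h 35 min; less 10 min break → 9 h 25 min
Total: 5 h 41 min + 10 h 47 min + 3 h 37 min + 5 h 5 min + 9 h 25 min = 34 h 35 min.

34.58 hours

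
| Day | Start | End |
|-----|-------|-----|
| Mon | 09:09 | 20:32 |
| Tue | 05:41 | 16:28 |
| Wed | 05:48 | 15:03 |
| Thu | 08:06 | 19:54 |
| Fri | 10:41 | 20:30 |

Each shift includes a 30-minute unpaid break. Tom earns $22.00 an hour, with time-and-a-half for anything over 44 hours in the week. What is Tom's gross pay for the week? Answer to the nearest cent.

Mon: 09:09–20:32 = 11 h 23 min; less 30 min break → 10 h 53 min
Tue: 05:41–16:28 = 10 h 47 min; less 30 min break → 10 h 17 min
Wed: 05:48–15:03 = 9 h 15 min; less 30 min break → 8 h 45 min
Thu: 08:06–19:54 = 11 h 48 min; less 30 min break → 11 h 18 min
Fri: 10:41–20:30 = 9 h 49 min; less 30 min break → 9 h 19 min
Total worked: 50 h 32 min = 3032 min.
Regular 44 h 0 min = 2640 min at $22.00/h; overtime 6 h 32 min = 392 min at $33.00/h.
Pay = (2640 × $22.00 + 392 × $33.00) ÷ 60 = $1183.60.

$1183.60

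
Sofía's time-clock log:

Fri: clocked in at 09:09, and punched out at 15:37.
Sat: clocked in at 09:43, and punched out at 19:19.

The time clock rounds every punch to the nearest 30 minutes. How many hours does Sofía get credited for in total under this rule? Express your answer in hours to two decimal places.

16.50 hours

Fri: in 09:09→09:00, out 15:37→15:30; 6 h 30 min
Sat: in 09:43→09:30, out 19:19→19:30; 10 h 0 min
Total credited: 16 h 30 min.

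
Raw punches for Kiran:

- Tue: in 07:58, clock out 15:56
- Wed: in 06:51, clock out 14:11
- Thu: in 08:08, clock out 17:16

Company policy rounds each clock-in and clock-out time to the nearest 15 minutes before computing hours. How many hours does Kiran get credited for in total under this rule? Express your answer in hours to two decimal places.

Tue: in 07:58→08:00, out 15:56→16:00; 8 h 0 min
Wed: in 06:51→06:45, out 14:11→14:15; 7 h 30 min
Thu: in 08:08→08:15, out 17:16→17:15; 9 h 0 min
Total credited: 24 h 30 min.

24.50 hours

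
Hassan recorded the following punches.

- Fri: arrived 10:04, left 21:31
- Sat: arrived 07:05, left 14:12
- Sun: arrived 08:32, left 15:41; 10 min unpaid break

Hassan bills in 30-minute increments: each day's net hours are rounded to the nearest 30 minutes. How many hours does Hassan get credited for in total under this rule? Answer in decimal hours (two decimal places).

25.50 hours

Fri: 10:04–21:31 = 11 h 27 min → rounds to 11 h 30 min
Sat: 07:05–14:12 = 7 h 7 min → rounds to 7 h 0 min
Sun: 08:32–15:41 = 7 h 9 min − 10 min = 6 h 59 min → rounds to 7 h 0 min
Total credited: 25 h 30 min.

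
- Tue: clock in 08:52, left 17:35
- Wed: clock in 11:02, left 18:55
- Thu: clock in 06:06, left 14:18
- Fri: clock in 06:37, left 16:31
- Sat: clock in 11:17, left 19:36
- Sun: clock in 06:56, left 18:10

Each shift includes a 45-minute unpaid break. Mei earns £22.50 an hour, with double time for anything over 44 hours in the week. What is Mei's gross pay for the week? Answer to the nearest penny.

Tue: 08:52–17:35 = 8 h 43 min; less 45 min break → 7 h 58 min
Wed: 11:02–18:55 = 7 h 53 min; less 45 min break → 7 h 8 min
Thu: 06:06–14:18 = 8 h 12 min; less 45 min break → 7 h 27 min
Fri: 06:37–16:31 = 9 h 54 min; less 45 min break → 9 h 9 min
Sat: 11:17–19:36 = 8 h 19 min; less 45 min break → 7 h 34 min
Sun: 06:56–18:10 = 11 h 14 min; less 45 min break → 10 h 29 min
Total worked: 49 h 45 min = 2985 min.
Regular 44 h 0 min = 2640 min at £22.50/h; overtime 5 h 45 min = 345 min at £45.00/h.
Pay = (2640 × £22.50 + 345 × £45.00) ÷ 60 = £1248.75.

£1248.75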